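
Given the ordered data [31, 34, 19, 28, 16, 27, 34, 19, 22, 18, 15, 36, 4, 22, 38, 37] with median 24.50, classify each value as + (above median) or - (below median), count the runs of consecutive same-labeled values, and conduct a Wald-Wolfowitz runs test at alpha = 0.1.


Step 1: Compute median = 24.50; label A = above, B = below.
Labels in order: AABABAABBBBABBAA  (n_A = 8, n_B = 8)
Step 2: Count runs R = 9.
Step 3: Under H0 (random ordering), E[R] = 2*n_A*n_B/(n_A+n_B) + 1 = 2*8*8/16 + 1 = 9.0000.
        Var[R] = 2*n_A*n_B*(2*n_A*n_B - n_A - n_B) / ((n_A+n_B)^2 * (n_A+n_B-1)) = 14336/3840 = 3.7333.
        SD[R] = 1.9322.
Step 4: R = E[R], so z = 0 with no continuity correction.
Step 5: Two-sided p-value via normal approximation = 2*(1 - Phi(|z|)) = 1.000000.
Step 6: alpha = 0.1. fail to reject H0.

R = 9, z = 0.0000, p = 1.000000, fail to reject H0.


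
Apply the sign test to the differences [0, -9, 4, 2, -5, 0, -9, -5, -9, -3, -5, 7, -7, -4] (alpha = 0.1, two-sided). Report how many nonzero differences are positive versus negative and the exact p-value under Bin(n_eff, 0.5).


Step 1: Discard zero differences. Original n = 14; n_eff = number of nonzero differences = 12.
Nonzero differences (with sign): -9, +4, +2, -5, -9, -5, -9, -3, -5, +7, -7, -4
Step 2: Count signs: positive = 3, negative = 9.
Step 3: Under H0: P(positive) = 0.5, so the number of positives S ~ Bin(12, 0.5).
Step 4: Two-sided exact p-value = sum of Bin(12,0.5) probabilities at or below the observed probability = 0.145996.
Step 5: alpha = 0.1. fail to reject H0.

n_eff = 12, pos = 3, neg = 9, p = 0.145996, fail to reject H0.


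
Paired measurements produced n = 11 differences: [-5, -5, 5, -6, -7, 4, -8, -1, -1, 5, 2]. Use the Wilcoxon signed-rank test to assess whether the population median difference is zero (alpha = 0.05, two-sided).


Step 1: Drop any zero differences (none here) and take |d_i|.
|d| = [5, 5, 5, 6, 7, 4, 8, 1, 1, 5, 2]
Step 2: Midrank |d_i| (ties get averaged ranks).
ranks: |5|->6.5, |5|->6.5, |5|->6.5, |6|->9, |7|->10, |4|->4, |8|->11, |1|->1.5, |1|->1.5, |5|->6.5, |2|->3
Step 3: Attach original signs; sum ranks with positive sign and with negative sign.
W+ = 6.5 + 4 + 6.5 + 3 = 20
W- = 6.5 + 6.5 + 9 + 10 + 11 + 1.5 + 1.5 = 46
(Check: W+ + W- = 66 should equal n(n+1)/2 = 66.)
Step 4: Test statistic W = min(W+, W-) = 20.
Step 5: Ties in |d|, so use the tie-corrected normal approximation.
        E[W] = n(n+1)/4 = 11*12/4 = 33.
        Tie groups: |d|=1 (t=2), |d|=5 (t=4); sum(t^3 - t) = 66.
        Var[W] = n(n+1)(2n+1)/24 - sum(t^3-t)/48 = 3036/24 - 66/48 = 125.125.
        z = (W - E[W]) / sqrt(Var[W]) = (20 - 33) / 11.1859 = -1.1622.
        Two-sided p = 2*Phi(z) = 0.245165.
Step 6: alpha = 0.05. fail to reject H0.

W+ = 20, W- = 46, W = min = 20, p = 0.245165, fail to reject H0.


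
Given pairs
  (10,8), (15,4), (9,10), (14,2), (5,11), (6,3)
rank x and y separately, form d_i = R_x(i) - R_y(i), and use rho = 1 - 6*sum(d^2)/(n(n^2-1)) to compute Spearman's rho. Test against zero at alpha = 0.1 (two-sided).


Step 1: Rank x and y separately (midranks; no ties here).
rank(x): 10->4, 15->6, 9->3, 14->5, 5->1, 6->2
rank(y): 8->4, 4->3, 10->5, 2->1, 11->6, 3->2
Step 2: d_i = R_x(i) - R_y(i); compute d_i^2.
  (4-4)^2=0, (6-3)^2=9, (3-5)^2=4, (5-1)^2=16, (1-6)^2=25, (2-2)^2=0
sum(d^2) = 54.
Step 3: rho = 1 - 6*54 / (6*(6^2 - 1)) = 1 - 324/210 = -0.542857.
Step 4: Under H0, t = rho * sqrt((n-2)/(1-rho^2)) = -1.2928 ~ t(4).
Step 5: Two-sided p-value from the t-distribution with 4 df = 0.265703.
Step 6: alpha = 0.1. fail to reject H0.

rho = -0.5429, p = 0.265703, fail to reject H0 at alpha = 0.1.


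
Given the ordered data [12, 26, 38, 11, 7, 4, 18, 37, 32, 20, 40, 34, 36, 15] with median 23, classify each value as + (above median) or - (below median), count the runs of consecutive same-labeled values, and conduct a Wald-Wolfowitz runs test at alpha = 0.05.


Step 1: Compute median = 23; label A = above, B = below.
Labels in order: BAABBBBAABAAAB  (n_A = 7, n_B = 7)
Step 2: Count runs R = 7.
Step 3: Under H0 (random ordering), E[R] = 2*n_A*n_B/(n_A+n_B) + 1 = 2*7*7/14 + 1 = 8.0000.
        Var[R] = 2*n_A*n_B*(2*n_A*n_B - n_A - n_B) / ((n_A+n_B)^2 * (n_A+n_B-1)) = 8232/2548 = 3.2308.
        SD[R] = 1.7974.
Step 4: Continuity-corrected z = (R + 0.5 - E[R]) / SD[R] = (7 + 0.5 - 8.0000) / 1.7974 = -0.2782.
Step 5: Two-sided p-value via normal approximation = 2*(1 - Phi(|z|)) = 0.780879.
Step 6: alpha = 0.05. fail to reject H0.

R = 7, z = -0.2782, p = 0.780879, fail to reject H0.


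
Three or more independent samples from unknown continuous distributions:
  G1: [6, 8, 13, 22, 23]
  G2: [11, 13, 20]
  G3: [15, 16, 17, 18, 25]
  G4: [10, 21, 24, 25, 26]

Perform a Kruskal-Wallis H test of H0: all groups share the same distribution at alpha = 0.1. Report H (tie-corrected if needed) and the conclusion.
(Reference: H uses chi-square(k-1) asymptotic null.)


Step 1: Combine all N = 18 observations and assign midranks.
sorted (value, group, rank): (6,G1,1), (8,G1,2), (10,G4,3), (11,G2,4), (13,G1,5.5), (13,G2,5.5), (15,G3,7), (16,G3,8), (17,G3,9), (18,G3,10), (20,G2,11), (21,G4,12), (22,G1,13), (23,G1,14), (24,G4,15), (25,G3,16.5), (25,G4,16.5), (26,G4,18)
Step 2: Sum ranks within each group.
R_1 = 35.5 (n_1 = 5)
R_2 = 20.5 (n_2 = 3)
R_3 = 50.5 (n_3 = 5)
R_4 = 64.5 (n_4 = 5)
Step 3: H = 12/(N(N+1)) * sum(R_i^2/n_i) - 3(N+1)
     = 12/(18*19) * (35.5^2/5 + 20.5^2/3 + 50.5^2/5 + 64.5^2/5) - 3*19
     = 0.035088 * 1734.23 - 57
     = 3.850292.
Step 4: Ties present; correction factor C = 1 - 12/(18^3 - 18) = 0.997936. Corrected H = 3.850292 / 0.997936 = 3.858256.
Step 5: Under H0, H ~ chi^2(3); p-value = 0.277182.
Step 6: alpha = 0.1. fail to reject H0.

H = 3.8583, df = 3, p = 0.277182, fail to reject H0.


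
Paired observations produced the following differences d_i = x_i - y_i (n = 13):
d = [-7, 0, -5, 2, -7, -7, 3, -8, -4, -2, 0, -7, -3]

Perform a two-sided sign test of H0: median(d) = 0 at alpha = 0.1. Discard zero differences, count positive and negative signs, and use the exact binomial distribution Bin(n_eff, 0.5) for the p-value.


Step 1: Discard zero differences. Original n = 13; n_eff = number of nonzero differences = 11.
Nonzero differences (with sign): -7, -5, +2, -7, -7, +3, -8, -4, -2, -7, -3
Step 2: Count signs: positive = 2, negative = 9.
Step 3: Under H0: P(positive) = 0.5, so the number of positives S ~ Bin(11, 0.5).
Step 4: Two-sided exact p-value = sum of Bin(11,0.5) probabilities at or below the observed probability = 0.065430.
Step 5: alpha = 0.1. reject H0.

n_eff = 11, pos = 2, neg = 9, p = 0.065430, reject H0.


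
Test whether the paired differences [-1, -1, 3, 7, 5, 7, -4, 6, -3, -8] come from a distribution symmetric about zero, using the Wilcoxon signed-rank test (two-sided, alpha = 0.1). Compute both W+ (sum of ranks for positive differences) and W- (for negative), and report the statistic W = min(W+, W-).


Step 1: Drop any zero differences (none here) and take |d_i|.
|d| = [1, 1, 3, 7, 5, 7, 4, 6, 3, 8]
Step 2: Midrank |d_i| (ties get averaged ranks).
ranks: |1|->1.5, |1|->1.5, |3|->3.5, |7|->8.5, |5|->6, |7|->8.5, |4|->5, |6|->7, |3|->3.5, |8|->10
Step 3: Attach original signs; sum ranks with positive sign and with negative sign.
W+ = 3.5 + 8.5 + 6 + 8.5 + 7 = 33.5
W- = 1.5 + 1.5 + 5 + 3.5 + 10 = 21.5
(Check: W+ + W- = 55 should equal n(n+1)/2 = 55.)
Step 4: Test statistic W = min(W+, W-) = 21.5.
Step 5: Ties in |d|, so use the tie-corrected normal approximation.
        E[W] = n(n+1)/4 = 10*11/4 = 27.5.
        Tie groups: |d|=1 (t=2), |d|=3 (t=2), |d|=7 (t=2); sum(t^3 - t) = 18.
        Var[W] = n(n+1)(2n+1)/24 - sum(t^3-t)/48 = 2310/24 - 18/48 = 95.875.
        z = (W - E[W]) / sqrt(Var[W]) = (21.5 - 27.5) / 9.7916 = -0.6128.
        Two-sided p = 2*Phi(z) = 0.540027.
Step 6: alpha = 0.1. fail to reject H0.

W+ = 33.5, W- = 21.5, W = min = 21.5, p = 0.540027, fail to reject H0.


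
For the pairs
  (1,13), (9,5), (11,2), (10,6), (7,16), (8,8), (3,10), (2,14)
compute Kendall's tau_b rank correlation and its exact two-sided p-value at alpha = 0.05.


Step 1: Enumerate the 28 unordered pairs (i,j) with i<j and classify each by sign(x_j-x_i) * sign(y_j-y_i).
  (1,2):dx=+8,dy=-8->D; (1,3):dx=+10,dy=-11->D; (1,4):dx=+9,dy=-7->D; (1,5):dx=+6,dy=+3->C
  (1,6):dx=+7,dy=-5->D; (1,7):dx=+2,dy=-3->D; (1,8):dx=+1,dy=+1->C; (2,3):dx=+2,dy=-3->D
  (2,4):dx=+1,dy=+1->C; (2,5):dx=-2,dy=+11->D; (2,6):dx=-1,dy=+3->D; (2,7):dx=-6,dy=+5->D
  (2,8):dx=-7,dy=+9->D; (3,4):dx=-1,dy=+4->D; (3,5):dx=-4,dy=+14->D; (3,6):dx=-3,dy=+6->D
  (3,7):dx=-8,dy=+8->D; (3,8):dx=-9,dy=+12->D; (4,5):dx=-3,dy=+10->D; (4,6):dx=-2,dy=+2->D
  (4,7):dx=-7,dy=+4->D; (4,8):dx=-8,dy=+8->D; (5,6):dx=+1,dy=-8->D; (5,7):dx=-4,dy=-6->C
  (5,8):dx=-5,dy=-2->C; (6,7):dx=-5,dy=+2->D; (6,8):dx=-6,dy=+6->D; (7,8):dx=-1,dy=+4->D
Step 2: C = 5, D = 23, total pairs = 28.
Step 3: tau = (C - D)/(n(n-1)/2) = (5 - 23)/28 = -0.642857.
Step 4: Exact two-sided p-value (enumerate n! = 40320 permutations of y under H0): p = 0.031151.
Step 5: alpha = 0.05. reject H0.

tau_b = -0.6429 (C=5, D=23), p = 0.031151, reject H0.


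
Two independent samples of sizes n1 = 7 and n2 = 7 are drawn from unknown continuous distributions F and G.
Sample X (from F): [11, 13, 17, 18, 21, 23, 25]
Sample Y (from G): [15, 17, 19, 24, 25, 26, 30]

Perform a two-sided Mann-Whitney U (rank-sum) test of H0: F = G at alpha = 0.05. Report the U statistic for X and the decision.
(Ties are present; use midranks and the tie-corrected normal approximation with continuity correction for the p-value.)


Step 1: Combine and sort all 14 observations; assign midranks.
sorted (value, group): (11,X), (13,X), (15,Y), (17,X), (17,Y), (18,X), (19,Y), (21,X), (23,X), (24,Y), (25,X), (25,Y), (26,Y), (30,Y)
ranks: 11->1, 13->2, 15->3, 17->4.5, 17->4.5, 18->6, 19->7, 21->8, 23->9, 24->10, 25->11.5, 25->11.5, 26->13, 30->14
Step 2: Rank sum for X: R1 = 1 + 2 + 4.5 + 6 + 8 + 9 + 11.5 = 42.
Step 3: U_X = R1 - n1(n1+1)/2 = 42 - 7*8/2 = 42 - 28 = 14.
       U_Y = n1*n2 - U_X = 49 - 14 = 35.
Step 4: Ties are present, so use the tie-corrected normal approximation (with continuity correction) for the p-value.
Step 5: p-value = 0.200345; compare to alpha = 0.05. fail to reject H0.

U_X = 14, p = 0.200345, fail to reject H0 at alpha = 0.05.


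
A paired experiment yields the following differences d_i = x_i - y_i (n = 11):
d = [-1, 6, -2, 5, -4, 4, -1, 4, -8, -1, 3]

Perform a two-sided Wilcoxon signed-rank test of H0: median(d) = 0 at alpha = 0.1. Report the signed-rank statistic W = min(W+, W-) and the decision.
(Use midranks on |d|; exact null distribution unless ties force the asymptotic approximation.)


Step 1: Drop any zero differences (none here) and take |d_i|.
|d| = [1, 6, 2, 5, 4, 4, 1, 4, 8, 1, 3]
Step 2: Midrank |d_i| (ties get averaged ranks).
ranks: |1|->2, |6|->10, |2|->4, |5|->9, |4|->7, |4|->7, |1|->2, |4|->7, |8|->11, |1|->2, |3|->5
Step 3: Attach original signs; sum ranks with positive sign and with negative sign.
W+ = 10 + 9 + 7 + 7 + 5 = 38
W- = 2 + 4 + 7 + 2 + 11 + 2 = 28
(Check: W+ + W- = 66 should equal n(n+1)/2 = 66.)
Step 4: Test statistic W = min(W+, W-) = 28.
Step 5: Ties in |d|, so use the tie-corrected normal approximation.
        E[W] = n(n+1)/4 = 11*12/4 = 33.
        Tie groups: |d|=1 (t=3), |d|=4 (t=3); sum(t^3 - t) = 48.
        Var[W] = n(n+1)(2n+1)/24 - sum(t^3-t)/48 = 3036/24 - 48/48 = 125.5.
        z = (W - E[W]) / sqrt(Var[W]) = (28 - 33) / 11.2027 = -0.4463.
        Two-sided p = 2*Phi(z) = 0.655365.
Step 6: alpha = 0.1. fail to reject H0.

W+ = 38, W- = 28, W = min = 28, p = 0.655365, fail to reject H0.


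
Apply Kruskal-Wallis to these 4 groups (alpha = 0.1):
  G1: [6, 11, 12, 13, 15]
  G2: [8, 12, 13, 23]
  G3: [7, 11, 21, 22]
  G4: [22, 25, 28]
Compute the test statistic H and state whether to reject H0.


Step 1: Combine all N = 16 observations and assign midranks.
sorted (value, group, rank): (6,G1,1), (7,G3,2), (8,G2,3), (11,G1,4.5), (11,G3,4.5), (12,G1,6.5), (12,G2,6.5), (13,G1,8.5), (13,G2,8.5), (15,G1,10), (21,G3,11), (22,G3,12.5), (22,G4,12.5), (23,G2,14), (25,G4,15), (28,G4,16)
Step 2: Sum ranks within each group.
R_1 = 30.5 (n_1 = 5)
R_2 = 32 (n_2 = 4)
R_3 = 30 (n_3 = 4)
R_4 = 43.5 (n_4 = 3)
Step 3: H = 12/(N(N+1)) * sum(R_i^2/n_i) - 3(N+1)
     = 12/(16*17) * (30.5^2/5 + 32^2/4 + 30^2/4 + 43.5^2/3) - 3*17
     = 0.044118 * 1297.8 - 51
     = 6.255882.
Step 4: Ties present; correction factor C = 1 - 24/(16^3 - 16) = 0.994118. Corrected H = 6.255882 / 0.994118 = 6.292899.
Step 5: Under H0, H ~ chi^2(3); p-value = 0.098198.
Step 6: alpha = 0.1. reject H0.

H = 6.2929, df = 3, p = 0.098198, reject H0.


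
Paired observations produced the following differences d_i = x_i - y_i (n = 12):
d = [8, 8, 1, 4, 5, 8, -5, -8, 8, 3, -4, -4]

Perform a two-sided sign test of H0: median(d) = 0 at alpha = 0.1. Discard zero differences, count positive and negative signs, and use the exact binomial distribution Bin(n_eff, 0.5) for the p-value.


Step 1: Discard zero differences. Original n = 12; n_eff = number of nonzero differences = 12.
Nonzero differences (with sign): +8, +8, +1, +4, +5, +8, -5, -8, +8, +3, -4, -4
Step 2: Count signs: positive = 8, negative = 4.
Step 3: Under H0: P(positive) = 0.5, so the number of positives S ~ Bin(12, 0.5).
Step 4: Two-sided exact p-value = sum of Bin(12,0.5) probabilities at or below the observed probability = 0.387695.
Step 5: alpha = 0.1. fail to reject H0.

n_eff = 12, pos = 8, neg = 4, p = 0.387695, fail to reject H0.


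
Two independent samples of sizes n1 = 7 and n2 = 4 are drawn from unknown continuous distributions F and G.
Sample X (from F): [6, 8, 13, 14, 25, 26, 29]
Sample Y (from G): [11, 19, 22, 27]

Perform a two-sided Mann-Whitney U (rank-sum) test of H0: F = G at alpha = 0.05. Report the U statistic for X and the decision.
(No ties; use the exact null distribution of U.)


Step 1: Combine and sort all 11 observations; assign midranks.
sorted (value, group): (6,X), (8,X), (11,Y), (13,X), (14,X), (19,Y), (22,Y), (25,X), (26,X), (27,Y), (29,X)
ranks: 6->1, 8->2, 11->3, 13->4, 14->5, 19->6, 22->7, 25->8, 26->9, 27->10, 29->11
Step 2: Rank sum for X: R1 = 1 + 2 + 4 + 5 + 8 + 9 + 11 = 40.
Step 3: U_X = R1 - n1(n1+1)/2 = 40 - 7*8/2 = 40 - 28 = 12.
       U_Y = n1*n2 - U_X = 28 - 12 = 16.
Step 4: No ties, so the exact null distribution of U (based on enumerating the C(11,7) = 330 equally likely rank assignments) gives the two-sided p-value.
Step 5: p-value = 0.787879; compare to alpha = 0.05. fail to reject H0.

U_X = 12, p = 0.787879, fail to reject H0 at alpha = 0.05.


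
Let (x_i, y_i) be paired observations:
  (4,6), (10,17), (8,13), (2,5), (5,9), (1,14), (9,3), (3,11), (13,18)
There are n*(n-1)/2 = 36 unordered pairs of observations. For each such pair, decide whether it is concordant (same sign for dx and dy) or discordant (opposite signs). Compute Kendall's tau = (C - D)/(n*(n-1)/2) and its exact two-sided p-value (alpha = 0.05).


Step 1: Enumerate the 36 unordered pairs (i,j) with i<j and classify each by sign(x_j-x_i) * sign(y_j-y_i).
  (1,2):dx=+6,dy=+11->C; (1,3):dx=+4,dy=+7->C; (1,4):dx=-2,dy=-1->C; (1,5):dx=+1,dy=+3->C
  (1,6):dx=-3,dy=+8->D; (1,7):dx=+5,dy=-3->D; (1,8):dx=-1,dy=+5->D; (1,9):dx=+9,dy=+12->C
  (2,3):dx=-2,dy=-4->C; (2,4):dx=-8,dy=-12->C; (2,5):dx=-5,dy=-8->C; (2,6):dx=-9,dy=-3->C
  (2,7):dx=-1,dy=-14->C; (2,8):dx=-7,dy=-6->C; (2,9):dx=+3,dy=+1->C; (3,4):dx=-6,dy=-8->C
  (3,5):dx=-3,dy=-4->C; (3,6):dx=-7,dy=+1->D; (3,7):dx=+1,dy=-10->D; (3,8):dx=-5,dy=-2->C
  (3,9):dx=+5,dy=+5->C; (4,5):dx=+3,dy=+4->C; (4,6):dx=-1,dy=+9->D; (4,7):dx=+7,dy=-2->D
  (4,8):dx=+1,dy=+6->C; (4,9):dx=+11,dy=+13->C; (5,6):dx=-4,dy=+5->D; (5,7):dx=+4,dy=-6->D
  (5,8):dx=-2,dy=+2->D; (5,9):dx=+8,dy=+9->C; (6,7):dx=+8,dy=-11->D; (6,8):dx=+2,dy=-3->D
  (6,9):dx=+12,dy=+4->C; (7,8):dx=-6,dy=+8->D; (7,9):dx=+4,dy=+15->C; (8,9):dx=+10,dy=+7->C
Step 2: C = 23, D = 13, total pairs = 36.
Step 3: tau = (C - D)/(n(n-1)/2) = (23 - 13)/36 = 0.277778.
Step 4: Exact two-sided p-value (enumerate n! = 362880 permutations of y under H0): p = 0.358488.
Step 5: alpha = 0.05. fail to reject H0.

tau_b = 0.2778 (C=23, D=13), p = 0.358488, fail to reject H0.


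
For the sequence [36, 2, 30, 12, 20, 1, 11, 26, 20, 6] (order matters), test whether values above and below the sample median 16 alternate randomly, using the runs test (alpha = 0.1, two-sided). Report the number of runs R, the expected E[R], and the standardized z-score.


Step 1: Compute median = 16; label A = above, B = below.
Labels in order: ABABABBAAB  (n_A = 5, n_B = 5)
Step 2: Count runs R = 8.
Step 3: Under H0 (random ordering), E[R] = 2*n_A*n_B/(n_A+n_B) + 1 = 2*5*5/10 + 1 = 6.0000.
        Var[R] = 2*n_A*n_B*(2*n_A*n_B - n_A - n_B) / ((n_A+n_B)^2 * (n_A+n_B-1)) = 2000/900 = 2.2222.
        SD[R] = 1.4907.
Step 4: Continuity-corrected z = (R - 0.5 - E[R]) / SD[R] = (8 - 0.5 - 6.0000) / 1.4907 = 1.0062.
Step 5: Two-sided p-value via normal approximation = 2*(1 - Phi(|z|)) = 0.314305.
Step 6: alpha = 0.1. fail to reject H0.

R = 8, z = 1.0062, p = 0.314305, fail to reject H0.


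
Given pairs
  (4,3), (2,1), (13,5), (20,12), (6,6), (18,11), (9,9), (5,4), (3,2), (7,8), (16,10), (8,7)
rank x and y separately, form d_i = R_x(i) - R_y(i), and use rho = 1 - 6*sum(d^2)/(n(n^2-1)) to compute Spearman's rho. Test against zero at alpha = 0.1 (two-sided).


Step 1: Rank x and y separately (midranks; no ties here).
rank(x): 4->3, 2->1, 13->9, 20->12, 6->5, 18->11, 9->8, 5->4, 3->2, 7->6, 16->10, 8->7
rank(y): 3->3, 1->1, 5->5, 12->12, 6->6, 11->11, 9->9, 4->4, 2->2, 8->8, 10->10, 7->7
Step 2: d_i = R_x(i) - R_y(i); compute d_i^2.
  (3-3)^2=0, (1-1)^2=0, (9-5)^2=16, (12-12)^2=0, (5-6)^2=1, (11-11)^2=0, (8-9)^2=1, (4-4)^2=0, (2-2)^2=0, (6-8)^2=4, (10-10)^2=0, (7-7)^2=0
sum(d^2) = 22.
Step 3: rho = 1 - 6*22 / (12*(12^2 - 1)) = 1 - 132/1716 = 0.923077.
Step 4: Under H0, t = rho * sqrt((n-2)/(1-rho^2)) = 7.5895 ~ t(10).
Step 5: Two-sided p-value from the t-distribution with 10 df = 0.000019.
Step 6: alpha = 0.1. reject H0.

rho = 0.9231, p = 0.000019, reject H0 at alpha = 0.1.


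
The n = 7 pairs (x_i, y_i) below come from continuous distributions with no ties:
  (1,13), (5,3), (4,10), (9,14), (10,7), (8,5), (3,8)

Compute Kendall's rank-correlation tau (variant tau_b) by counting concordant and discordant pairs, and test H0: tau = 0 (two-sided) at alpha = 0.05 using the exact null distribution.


Step 1: Enumerate the 21 unordered pairs (i,j) with i<j and classify each by sign(x_j-x_i) * sign(y_j-y_i).
  (1,2):dx=+4,dy=-10->D; (1,3):dx=+3,dy=-3->D; (1,4):dx=+8,dy=+1->C; (1,5):dx=+9,dy=-6->D
  (1,6):dx=+7,dy=-8->D; (1,7):dx=+2,dy=-5->D; (2,3):dx=-1,dy=+7->D; (2,4):dx=+4,dy=+11->C
  (2,5):dx=+5,dy=+4->C; (2,6):dx=+3,dy=+2->C; (2,7):dx=-2,dy=+5->D; (3,4):dx=+5,dy=+4->C
  (3,5):dx=+6,dy=-3->D; (3,6):dx=+4,dy=-5->D; (3,7):dx=-1,dy=-2->C; (4,5):dx=+1,dy=-7->D
  (4,6):dx=-1,dy=-9->C; (4,7):dx=-6,dy=-6->C; (5,6):dx=-2,dy=-2->C; (5,7):dx=-7,dy=+1->D
  (6,7):dx=-5,dy=+3->D
Step 2: C = 9, D = 12, total pairs = 21.
Step 3: tau = (C - D)/(n(n-1)/2) = (9 - 12)/21 = -0.142857.
Step 4: Exact two-sided p-value (enumerate n! = 5040 permutations of y under H0): p = 0.772619.
Step 5: alpha = 0.05. fail to reject H0.

tau_b = -0.1429 (C=9, D=12), p = 0.772619, fail to reject H0.


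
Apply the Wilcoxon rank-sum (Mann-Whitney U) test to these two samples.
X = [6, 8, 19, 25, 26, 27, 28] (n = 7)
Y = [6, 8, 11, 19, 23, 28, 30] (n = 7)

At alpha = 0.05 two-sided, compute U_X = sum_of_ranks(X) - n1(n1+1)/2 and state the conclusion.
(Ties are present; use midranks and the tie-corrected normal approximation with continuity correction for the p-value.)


Step 1: Combine and sort all 14 observations; assign midranks.
sorted (value, group): (6,X), (6,Y), (8,X), (8,Y), (11,Y), (19,X), (19,Y), (23,Y), (25,X), (26,X), (27,X), (28,X), (28,Y), (30,Y)
ranks: 6->1.5, 6->1.5, 8->3.5, 8->3.5, 11->5, 19->6.5, 19->6.5, 23->8, 25->9, 26->10, 27->11, 28->12.5, 28->12.5, 30->14
Step 2: Rank sum for X: R1 = 1.5 + 3.5 + 6.5 + 9 + 10 + 11 + 12.5 = 54.
Step 3: U_X = R1 - n1(n1+1)/2 = 54 - 7*8/2 = 54 - 28 = 26.
       U_Y = n1*n2 - U_X = 49 - 26 = 23.
Step 4: Ties are present, so use the tie-corrected normal approximation (with continuity correction) for the p-value.
Step 5: p-value = 0.897879; compare to alpha = 0.05. fail to reject H0.

U_X = 26, p = 0.897879, fail to reject H0 at alpha = 0.05.


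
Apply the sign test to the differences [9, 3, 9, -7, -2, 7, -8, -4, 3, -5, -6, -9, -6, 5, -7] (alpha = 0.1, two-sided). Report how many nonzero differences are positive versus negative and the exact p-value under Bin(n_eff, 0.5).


Step 1: Discard zero differences. Original n = 15; n_eff = number of nonzero differences = 15.
Nonzero differences (with sign): +9, +3, +9, -7, -2, +7, -8, -4, +3, -5, -6, -9, -6, +5, -7
Step 2: Count signs: positive = 6, negative = 9.
Step 3: Under H0: P(positive) = 0.5, so the number of positives S ~ Bin(15, 0.5).
Step 4: Two-sided exact p-value = sum of Bin(15,0.5) probabilities at or below the observed probability = 0.607239.
Step 5: alpha = 0.1. fail to reject H0.

n_eff = 15, pos = 6, neg = 9, p = 0.607239, fail to reject H0.


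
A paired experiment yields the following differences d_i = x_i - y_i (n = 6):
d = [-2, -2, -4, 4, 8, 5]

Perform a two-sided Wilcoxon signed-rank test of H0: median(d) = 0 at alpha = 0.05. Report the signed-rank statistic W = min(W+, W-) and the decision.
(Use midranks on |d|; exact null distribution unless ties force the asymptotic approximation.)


Step 1: Drop any zero differences (none here) and take |d_i|.
|d| = [2, 2, 4, 4, 8, 5]
Step 2: Midrank |d_i| (ties get averaged ranks).
ranks: |2|->1.5, |2|->1.5, |4|->3.5, |4|->3.5, |8|->6, |5|->5
Step 3: Attach original signs; sum ranks with positive sign and with negative sign.
W+ = 3.5 + 6 + 5 = 14.5
W- = 1.5 + 1.5 + 3.5 = 6.5
(Check: W+ + W- = 21 should equal n(n+1)/2 = 21.)
Step 4: Test statistic W = min(W+, W-) = 6.5.
Step 5: Ties in |d|, so use the tie-corrected normal approximation.
        E[W] = n(n+1)/4 = 6*7/4 = 10.5.
        Tie groups: |d|=2 (t=2), |d|=4 (t=2); sum(t^3 - t) = 12.
        Var[W] = n(n+1)(2n+1)/24 - sum(t^3-t)/48 = 546/24 - 12/48 = 22.5.
        z = (W - E[W]) / sqrt(Var[W]) = (6.5 - 10.5) / 4.7434 = -0.8433.
        Two-sided p = 2*Phi(z) = 0.399075.
Step 6: alpha = 0.05. fail to reject H0.

W+ = 14.5, W- = 6.5, W = min = 6.5, p = 0.399075, fail to reject H0.


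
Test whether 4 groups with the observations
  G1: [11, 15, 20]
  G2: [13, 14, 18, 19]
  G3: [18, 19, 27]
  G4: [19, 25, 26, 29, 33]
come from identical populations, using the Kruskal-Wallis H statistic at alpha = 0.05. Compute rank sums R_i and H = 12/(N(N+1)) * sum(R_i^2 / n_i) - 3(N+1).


Step 1: Combine all N = 15 observations and assign midranks.
sorted (value, group, rank): (11,G1,1), (13,G2,2), (14,G2,3), (15,G1,4), (18,G2,5.5), (18,G3,5.5), (19,G2,8), (19,G3,8), (19,G4,8), (20,G1,10), (25,G4,11), (26,G4,12), (27,G3,13), (29,G4,14), (33,G4,15)
Step 2: Sum ranks within each group.
R_1 = 15 (n_1 = 3)
R_2 = 18.5 (n_2 = 4)
R_3 = 26.5 (n_3 = 3)
R_4 = 60 (n_4 = 5)
Step 3: H = 12/(N(N+1)) * sum(R_i^2/n_i) - 3(N+1)
     = 12/(15*16) * (15^2/3 + 18.5^2/4 + 26.5^2/3 + 60^2/5) - 3*16
     = 0.050000 * 1114.65 - 48
     = 7.732292.
Step 4: Ties present; correction factor C = 1 - 30/(15^3 - 15) = 0.991071. Corrected H = 7.732292 / 0.991071 = 7.801952.
Step 5: Under H0, H ~ chi^2(3); p-value = 0.050287.
Step 6: alpha = 0.05. fail to reject H0.

H = 7.8020, df = 3, p = 0.050287, fail to reject H0.


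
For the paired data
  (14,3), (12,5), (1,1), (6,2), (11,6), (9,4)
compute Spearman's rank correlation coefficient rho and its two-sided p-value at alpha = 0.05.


Step 1: Rank x and y separately (midranks; no ties here).
rank(x): 14->6, 12->5, 1->1, 6->2, 11->4, 9->3
rank(y): 3->3, 5->5, 1->1, 2->2, 6->6, 4->4
Step 2: d_i = R_x(i) - R_y(i); compute d_i^2.
  (6-3)^2=9, (5-5)^2=0, (1-1)^2=0, (2-2)^2=0, (4-6)^2=4, (3-4)^2=1
sum(d^2) = 14.
Step 3: rho = 1 - 6*14 / (6*(6^2 - 1)) = 1 - 84/210 = 0.600000.
Step 4: Under H0, t = rho * sqrt((n-2)/(1-rho^2)) = 1.5000 ~ t(4).
Step 5: Two-sided p-value from the t-distribution with 4 df = 0.208000.
Step 6: alpha = 0.05. fail to reject H0.

rho = 0.6000, p = 0.208000, fail to reject H0 at alpha = 0.05.


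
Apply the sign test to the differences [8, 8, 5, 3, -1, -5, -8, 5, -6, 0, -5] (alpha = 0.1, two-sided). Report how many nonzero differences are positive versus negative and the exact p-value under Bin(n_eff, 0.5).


Step 1: Discard zero differences. Original n = 11; n_eff = number of nonzero differences = 10.
Nonzero differences (with sign): +8, +8, +5, +3, -1, -5, -8, +5, -6, -5
Step 2: Count signs: positive = 5, negative = 5.
Step 3: Under H0: P(positive) = 0.5, so the number of positives S ~ Bin(10, 0.5).
Step 4: Two-sided exact p-value = sum of Bin(10,0.5) probabilities at or below the observed probability = 1.000000.
Step 5: alpha = 0.1. fail to reject H0.

n_eff = 10, pos = 5, neg = 5, p = 1.000000, fail to reject H0.


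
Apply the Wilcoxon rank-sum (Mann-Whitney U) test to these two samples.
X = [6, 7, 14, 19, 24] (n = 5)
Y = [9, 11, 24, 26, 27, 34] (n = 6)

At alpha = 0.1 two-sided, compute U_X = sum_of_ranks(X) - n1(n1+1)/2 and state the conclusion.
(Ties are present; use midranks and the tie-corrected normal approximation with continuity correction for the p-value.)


Step 1: Combine and sort all 11 observations; assign midranks.
sorted (value, group): (6,X), (7,X), (9,Y), (11,Y), (14,X), (19,X), (24,X), (24,Y), (26,Y), (27,Y), (34,Y)
ranks: 6->1, 7->2, 9->3, 11->4, 14->5, 19->6, 24->7.5, 24->7.5, 26->9, 27->10, 34->11
Step 2: Rank sum for X: R1 = 1 + 2 + 5 + 6 + 7.5 = 21.5.
Step 3: U_X = R1 - n1(n1+1)/2 = 21.5 - 5*6/2 = 21.5 - 15 = 6.5.
       U_Y = n1*n2 - U_X = 30 - 6.5 = 23.5.
Step 4: Ties are present, so use the tie-corrected normal approximation (with continuity correction) for the p-value.
Step 5: p-value = 0.143215; compare to alpha = 0.1. fail to reject H0.

U_X = 6.5, p = 0.143215, fail to reject H0 at alpha = 0.1.


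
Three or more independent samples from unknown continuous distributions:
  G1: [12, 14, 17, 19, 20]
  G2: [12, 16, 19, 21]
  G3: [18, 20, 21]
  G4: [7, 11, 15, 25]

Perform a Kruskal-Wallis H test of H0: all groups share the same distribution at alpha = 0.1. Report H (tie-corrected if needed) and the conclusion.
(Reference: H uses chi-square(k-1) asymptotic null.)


Step 1: Combine all N = 16 observations and assign midranks.
sorted (value, group, rank): (7,G4,1), (11,G4,2), (12,G1,3.5), (12,G2,3.5), (14,G1,5), (15,G4,6), (16,G2,7), (17,G1,8), (18,G3,9), (19,G1,10.5), (19,G2,10.5), (20,G1,12.5), (20,G3,12.5), (21,G2,14.5), (21,G3,14.5), (25,G4,16)
Step 2: Sum ranks within each group.
R_1 = 39.5 (n_1 = 5)
R_2 = 35.5 (n_2 = 4)
R_3 = 36 (n_3 = 3)
R_4 = 25 (n_4 = 4)
Step 3: H = 12/(N(N+1)) * sum(R_i^2/n_i) - 3(N+1)
     = 12/(16*17) * (39.5^2/5 + 35.5^2/4 + 36^2/3 + 25^2/4) - 3*17
     = 0.044118 * 1215.36 - 51
     = 2.618934.
Step 4: Ties present; correction factor C = 1 - 24/(16^3 - 16) = 0.994118. Corrected H = 2.618934 / 0.994118 = 2.634430.
Step 5: Under H0, H ~ chi^2(3); p-value = 0.451485.
Step 6: alpha = 0.1. fail to reject H0.

H = 2.6344, df = 3, p = 0.451485, fail to reject H0.


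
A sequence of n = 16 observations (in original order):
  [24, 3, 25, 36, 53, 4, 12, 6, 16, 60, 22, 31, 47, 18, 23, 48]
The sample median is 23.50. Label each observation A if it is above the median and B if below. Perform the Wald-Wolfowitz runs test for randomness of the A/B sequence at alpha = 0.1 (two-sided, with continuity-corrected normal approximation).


Step 1: Compute median = 23.50; label A = above, B = below.
Labels in order: ABAAABBBBABAABBA  (n_A = 8, n_B = 8)
Step 2: Count runs R = 9.
Step 3: Under H0 (random ordering), E[R] = 2*n_A*n_B/(n_A+n_B) + 1 = 2*8*8/16 + 1 = 9.0000.
        Var[R] = 2*n_A*n_B*(2*n_A*n_B - n_A - n_B) / ((n_A+n_B)^2 * (n_A+n_B-1)) = 14336/3840 = 3.7333.
        SD[R] = 1.9322.
Step 4: R = E[R], so z = 0 with no continuity correction.
Step 5: Two-sided p-value via normal approximation = 2*(1 - Phi(|z|)) = 1.000000.
Step 6: alpha = 0.1. fail to reject H0.

R = 9, z = 0.0000, p = 1.000000, fail to reject H0.


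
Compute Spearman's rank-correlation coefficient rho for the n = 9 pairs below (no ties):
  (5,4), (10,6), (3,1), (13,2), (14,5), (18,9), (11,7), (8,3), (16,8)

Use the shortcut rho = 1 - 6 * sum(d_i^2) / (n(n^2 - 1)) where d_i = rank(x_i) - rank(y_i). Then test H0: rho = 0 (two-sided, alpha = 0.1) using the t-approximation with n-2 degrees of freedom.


Step 1: Rank x and y separately (midranks; no ties here).
rank(x): 5->2, 10->4, 3->1, 13->6, 14->7, 18->9, 11->5, 8->3, 16->8
rank(y): 4->4, 6->6, 1->1, 2->2, 5->5, 9->9, 7->7, 3->3, 8->8
Step 2: d_i = R_x(i) - R_y(i); compute d_i^2.
  (2-4)^2=4, (4-6)^2=4, (1-1)^2=0, (6-2)^2=16, (7-5)^2=4, (9-9)^2=0, (5-7)^2=4, (3-3)^2=0, (8-8)^2=0
sum(d^2) = 32.
Step 3: rho = 1 - 6*32 / (9*(9^2 - 1)) = 1 - 192/720 = 0.733333.
Step 4: Under H0, t = rho * sqrt((n-2)/(1-rho^2)) = 2.8538 ~ t(7).
Step 5: Two-sided p-value from the t-distribution with 7 df = 0.024554.
Step 6: alpha = 0.1. reject H0.

rho = 0.7333, p = 0.024554, reject H0 at alpha = 0.1.


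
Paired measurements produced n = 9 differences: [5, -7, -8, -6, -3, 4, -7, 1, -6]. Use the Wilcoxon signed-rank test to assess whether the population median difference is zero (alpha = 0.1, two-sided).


Step 1: Drop any zero differences (none here) and take |d_i|.
|d| = [5, 7, 8, 6, 3, 4, 7, 1, 6]
Step 2: Midrank |d_i| (ties get averaged ranks).
ranks: |5|->4, |7|->7.5, |8|->9, |6|->5.5, |3|->2, |4|->3, |7|->7.5, |1|->1, |6|->5.5
Step 3: Attach original signs; sum ranks with positive sign and with negative sign.
W+ = 4 + 3 + 1 = 8
W- = 7.5 + 9 + 5.5 + 2 + 7.5 + 5.5 = 37
(Check: W+ + W- = 45 should equal n(n+1)/2 = 45.)
Step 4: Test statistic W = min(W+, W-) = 8.
Step 5: Ties in |d|, so use the tie-corrected normal approximation.
        E[W] = n(n+1)/4 = 9*10/4 = 22.5.
        Tie groups: |d|=6 (t=2), |d|=7 (t=2); sum(t^3 - t) = 12.
        Var[W] = n(n+1)(2n+1)/24 - sum(t^3-t)/48 = 1710/24 - 12/48 = 71.
        z = (W - E[W]) / sqrt(Var[W]) = (8 - 22.5) / 8.4261 = -1.7208.
        Two-sided p = 2*Phi(z) = 0.085281.
Step 6: alpha = 0.1. reject H0.

W+ = 8, W- = 37, W = min = 8, p = 0.085281, reject H0.


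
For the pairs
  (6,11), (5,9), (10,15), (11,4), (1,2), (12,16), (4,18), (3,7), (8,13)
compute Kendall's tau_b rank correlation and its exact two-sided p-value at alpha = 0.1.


Step 1: Enumerate the 36 unordered pairs (i,j) with i<j and classify each by sign(x_j-x_i) * sign(y_j-y_i).
  (1,2):dx=-1,dy=-2->C; (1,3):dx=+4,dy=+4->C; (1,4):dx=+5,dy=-7->D; (1,5):dx=-5,dy=-9->C
  (1,6):dx=+6,dy=+5->C; (1,7):dx=-2,dy=+7->D; (1,8):dx=-3,dy=-4->C; (1,9):dx=+2,dy=+2->C
  (2,3):dx=+5,dy=+6->C; (2,4):dx=+6,dy=-5->D; (2,5):dx=-4,dy=-7->C; (2,6):dx=+7,dy=+7->C
  (2,7):dx=-1,dy=+9->D; (2,8):dx=-2,dy=-2->C; (2,9):dx=+3,dy=+4->C; (3,4):dx=+1,dy=-11->D
  (3,5):dx=-9,dy=-13->C; (3,6):dx=+2,dy=+1->C; (3,7):dx=-6,dy=+3->D; (3,8):dx=-7,dy=-8->C
  (3,9):dx=-2,dy=-2->C; (4,5):dx=-10,dy=-2->C; (4,6):dx=+1,dy=+12->C; (4,7):dx=-7,dy=+14->D
  (4,8):dx=-8,dy=+3->D; (4,9):dx=-3,dy=+9->D; (5,6):dx=+11,dy=+14->C; (5,7):dx=+3,dy=+16->C
  (5,8):dx=+2,dy=+5->C; (5,9):dx=+7,dy=+11->C; (6,7):dx=-8,dy=+2->D; (6,8):dx=-9,dy=-9->C
  (6,9):dx=-4,dy=-3->C; (7,8):dx=-1,dy=-11->C; (7,9):dx=+4,dy=-5->D; (8,9):dx=+5,dy=+6->C
Step 2: C = 25, D = 11, total pairs = 36.
Step 3: tau = (C - D)/(n(n-1)/2) = (25 - 11)/36 = 0.388889.
Step 4: Exact two-sided p-value (enumerate n! = 362880 permutations of y under H0): p = 0.180181.
Step 5: alpha = 0.1. fail to reject H0.

tau_b = 0.3889 (C=25, D=11), p = 0.180181, fail to reject H0.


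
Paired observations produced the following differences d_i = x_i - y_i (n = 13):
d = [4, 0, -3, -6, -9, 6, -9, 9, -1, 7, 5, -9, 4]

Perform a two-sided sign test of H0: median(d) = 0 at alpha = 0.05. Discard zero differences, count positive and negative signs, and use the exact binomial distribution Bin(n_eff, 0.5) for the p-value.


Step 1: Discard zero differences. Original n = 13; n_eff = number of nonzero differences = 12.
Nonzero differences (with sign): +4, -3, -6, -9, +6, -9, +9, -1, +7, +5, -9, +4
Step 2: Count signs: positive = 6, negative = 6.
Step 3: Under H0: P(positive) = 0.5, so the number of positives S ~ Bin(12, 0.5).
Step 4: Two-sided exact p-value = sum of Bin(12,0.5) probabilities at or below the observed probability = 1.000000.
Step 5: alpha = 0.05. fail to reject H0.

n_eff = 12, pos = 6, neg = 6, p = 1.000000, fail to reject H0.


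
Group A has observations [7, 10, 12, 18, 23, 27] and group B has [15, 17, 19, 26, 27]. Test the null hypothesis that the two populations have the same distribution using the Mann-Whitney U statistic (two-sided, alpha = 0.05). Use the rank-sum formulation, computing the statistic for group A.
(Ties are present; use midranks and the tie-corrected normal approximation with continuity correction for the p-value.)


Step 1: Combine and sort all 11 observations; assign midranks.
sorted (value, group): (7,X), (10,X), (12,X), (15,Y), (17,Y), (18,X), (19,Y), (23,X), (26,Y), (27,X), (27,Y)
ranks: 7->1, 10->2, 12->3, 15->4, 17->5, 18->6, 19->7, 23->8, 26->9, 27->10.5, 27->10.5
Step 2: Rank sum for X: R1 = 1 + 2 + 3 + 6 + 8 + 10.5 = 30.5.
Step 3: U_X = R1 - n1(n1+1)/2 = 30.5 - 6*7/2 = 30.5 - 21 = 9.5.
       U_Y = n1*n2 - U_X = 30 - 9.5 = 20.5.
Step 4: Ties are present, so use the tie-corrected normal approximation (with continuity correction) for the p-value.
Step 5: p-value = 0.360216; compare to alpha = 0.05. fail to reject H0.

U_X = 9.5, p = 0.360216, fail to reject H0 at alpha = 0.05.


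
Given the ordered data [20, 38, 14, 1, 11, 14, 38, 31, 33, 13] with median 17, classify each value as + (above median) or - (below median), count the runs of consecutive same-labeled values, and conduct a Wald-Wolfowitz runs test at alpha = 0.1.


Step 1: Compute median = 17; label A = above, B = below.
Labels in order: AABBBBAAAB  (n_A = 5, n_B = 5)
Step 2: Count runs R = 4.
Step 3: Under H0 (random ordering), E[R] = 2*n_A*n_B/(n_A+n_B) + 1 = 2*5*5/10 + 1 = 6.0000.
        Var[R] = 2*n_A*n_B*(2*n_A*n_B - n_A - n_B) / ((n_A+n_B)^2 * (n_A+n_B-1)) = 2000/900 = 2.2222.
        SD[R] = 1.4907.
Step 4: Continuity-corrected z = (R + 0.5 - E[R]) / SD[R] = (4 + 0.5 - 6.0000) / 1.4907 = -1.0062.
Step 5: Two-sided p-value via normal approximation = 2*(1 - Phi(|z|)) = 0.314305.
Step 6: alpha = 0.1. fail to reject H0.

R = 4, z = -1.0062, p = 0.314305, fail to reject H0.


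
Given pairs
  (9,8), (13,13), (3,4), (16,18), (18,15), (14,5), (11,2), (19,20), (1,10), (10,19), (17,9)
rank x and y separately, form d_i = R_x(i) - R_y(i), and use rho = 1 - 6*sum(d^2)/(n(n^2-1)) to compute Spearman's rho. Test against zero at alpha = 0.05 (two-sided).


Step 1: Rank x and y separately (midranks; no ties here).
rank(x): 9->3, 13->6, 3->2, 16->8, 18->10, 14->7, 11->5, 19->11, 1->1, 10->4, 17->9
rank(y): 8->4, 13->7, 4->2, 18->9, 15->8, 5->3, 2->1, 20->11, 10->6, 19->10, 9->5
Step 2: d_i = R_x(i) - R_y(i); compute d_i^2.
  (3-4)^2=1, (6-7)^2=1, (2-2)^2=0, (8-9)^2=1, (10-8)^2=4, (7-3)^2=16, (5-1)^2=16, (11-11)^2=0, (1-6)^2=25, (4-10)^2=36, (9-5)^2=16
sum(d^2) = 116.
Step 3: rho = 1 - 6*116 / (11*(11^2 - 1)) = 1 - 696/1320 = 0.472727.
Step 4: Under H0, t = rho * sqrt((n-2)/(1-rho^2)) = 1.6094 ~ t(9).
Step 5: Two-sided p-value from the t-distribution with 9 df = 0.141999.
Step 6: alpha = 0.05. fail to reject H0.

rho = 0.4727, p = 0.141999, fail to reject H0 at alpha = 0.05.


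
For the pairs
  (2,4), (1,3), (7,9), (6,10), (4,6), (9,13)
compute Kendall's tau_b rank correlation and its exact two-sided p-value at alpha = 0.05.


Step 1: Enumerate the 15 unordered pairs (i,j) with i<j and classify each by sign(x_j-x_i) * sign(y_j-y_i).
  (1,2):dx=-1,dy=-1->C; (1,3):dx=+5,dy=+5->C; (1,4):dx=+4,dy=+6->C; (1,5):dx=+2,dy=+2->C
  (1,6):dx=+7,dy=+9->C; (2,3):dx=+6,dy=+6->C; (2,4):dx=+5,dy=+7->C; (2,5):dx=+3,dy=+3->C
  (2,6):dx=+8,dy=+10->C; (3,4):dx=-1,dy=+1->D; (3,5):dx=-3,dy=-3->C; (3,6):dx=+2,dy=+4->C
  (4,5):dx=-2,dy=-4->C; (4,6):dx=+3,dy=+3->C; (5,6):dx=+5,dy=+7->C
Step 2: C = 14, D = 1, total pairs = 15.
Step 3: tau = (C - D)/(n(n-1)/2) = (14 - 1)/15 = 0.866667.
Step 4: Exact two-sided p-value (enumerate n! = 720 permutations of y under H0): p = 0.016667.
Step 5: alpha = 0.05. reject H0.

tau_b = 0.8667 (C=14, D=1), p = 0.016667, reject H0.


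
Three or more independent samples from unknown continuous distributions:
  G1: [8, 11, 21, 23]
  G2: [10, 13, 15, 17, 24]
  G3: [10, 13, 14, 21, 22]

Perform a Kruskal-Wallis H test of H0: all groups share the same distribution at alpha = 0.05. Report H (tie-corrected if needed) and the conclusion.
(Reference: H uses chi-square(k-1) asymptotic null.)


Step 1: Combine all N = 14 observations and assign midranks.
sorted (value, group, rank): (8,G1,1), (10,G2,2.5), (10,G3,2.5), (11,G1,4), (13,G2,5.5), (13,G3,5.5), (14,G3,7), (15,G2,8), (17,G2,9), (21,G1,10.5), (21,G3,10.5), (22,G3,12), (23,G1,13), (24,G2,14)
Step 2: Sum ranks within each group.
R_1 = 28.5 (n_1 = 4)
R_2 = 39 (n_2 = 5)
R_3 = 37.5 (n_3 = 5)
Step 3: H = 12/(N(N+1)) * sum(R_i^2/n_i) - 3(N+1)
     = 12/(14*15) * (28.5^2/4 + 39^2/5 + 37.5^2/5) - 3*15
     = 0.057143 * 788.513 - 45
     = 0.057857.
Step 4: Ties present; correction factor C = 1 - 18/(14^3 - 14) = 0.993407. Corrected H = 0.057857 / 0.993407 = 0.058241.
Step 5: Under H0, H ~ chi^2(2); p-value = 0.971299.
Step 6: alpha = 0.05. fail to reject H0.

H = 0.0582, df = 2, p = 0.971299, fail to reject H0.


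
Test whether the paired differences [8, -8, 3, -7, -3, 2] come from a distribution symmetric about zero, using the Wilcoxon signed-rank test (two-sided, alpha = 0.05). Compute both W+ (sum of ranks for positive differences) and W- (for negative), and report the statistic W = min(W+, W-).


Step 1: Drop any zero differences (none here) and take |d_i|.
|d| = [8, 8, 3, 7, 3, 2]
Step 2: Midrank |d_i| (ties get averaged ranks).
ranks: |8|->5.5, |8|->5.5, |3|->2.5, |7|->4, |3|->2.5, |2|->1
Step 3: Attach original signs; sum ranks with positive sign and with negative sign.
W+ = 5.5 + 2.5 + 1 = 9
W- = 5.5 + 4 + 2.5 = 12
(Check: W+ + W- = 21 should equal n(n+1)/2 = 21.)
Step 4: Test statistic W = min(W+, W-) = 9.
Step 5: Ties in |d|, so use the tie-corrected normal approximation.
        E[W] = n(n+1)/4 = 6*7/4 = 10.5.
        Tie groups: |d|=3 (t=2), |d|=8 (t=2); sum(t^3 - t) = 12.
        Var[W] = n(n+1)(2n+1)/24 - sum(t^3-t)/48 = 546/24 - 12/48 = 22.5.
        z = (W - E[W]) / sqrt(Var[W]) = (9 - 10.5) / 4.7434 = -0.3162.
        Two-sided p = 2*Phi(z) = 0.751830.
Step 6: alpha = 0.05. fail to reject H0.

W+ = 9, W- = 12, W = min = 9, p = 0.751830, fail to reject H0.


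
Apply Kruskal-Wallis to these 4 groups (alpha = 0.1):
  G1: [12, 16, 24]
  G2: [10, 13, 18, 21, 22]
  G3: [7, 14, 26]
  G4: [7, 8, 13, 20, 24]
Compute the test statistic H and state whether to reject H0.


Step 1: Combine all N = 16 observations and assign midranks.
sorted (value, group, rank): (7,G3,1.5), (7,G4,1.5), (8,G4,3), (10,G2,4), (12,G1,5), (13,G2,6.5), (13,G4,6.5), (14,G3,8), (16,G1,9), (18,G2,10), (20,G4,11), (21,G2,12), (22,G2,13), (24,G1,14.5), (24,G4,14.5), (26,G3,16)
Step 2: Sum ranks within each group.
R_1 = 28.5 (n_1 = 3)
R_2 = 45.5 (n_2 = 5)
R_3 = 25.5 (n_3 = 3)
R_4 = 36.5 (n_4 = 5)
Step 3: H = 12/(N(N+1)) * sum(R_i^2/n_i) - 3(N+1)
     = 12/(16*17) * (28.5^2/3 + 45.5^2/5 + 25.5^2/3 + 36.5^2/5) - 3*17
     = 0.044118 * 1168 - 51
     = 0.529412.
Step 4: Ties present; correction factor C = 1 - 18/(16^3 - 16) = 0.995588. Corrected H = 0.529412 / 0.995588 = 0.531758.
Step 5: Under H0, H ~ chi^2(3); p-value = 0.911861.
Step 6: alpha = 0.1. fail to reject H0.

H = 0.5318, df = 3, p = 0.911861, fail to reject H0.


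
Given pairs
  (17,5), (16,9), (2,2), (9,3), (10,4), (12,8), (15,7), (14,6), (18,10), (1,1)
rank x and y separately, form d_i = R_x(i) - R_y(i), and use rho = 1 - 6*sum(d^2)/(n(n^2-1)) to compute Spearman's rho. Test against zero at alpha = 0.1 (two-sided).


Step 1: Rank x and y separately (midranks; no ties here).
rank(x): 17->9, 16->8, 2->2, 9->3, 10->4, 12->5, 15->7, 14->6, 18->10, 1->1
rank(y): 5->5, 9->9, 2->2, 3->3, 4->4, 8->8, 7->7, 6->6, 10->10, 1->1
Step 2: d_i = R_x(i) - R_y(i); compute d_i^2.
  (9-5)^2=16, (8-9)^2=1, (2-2)^2=0, (3-3)^2=0, (4-4)^2=0, (5-8)^2=9, (7-7)^2=0, (6-6)^2=0, (10-10)^2=0, (1-1)^2=0
sum(d^2) = 26.
Step 3: rho = 1 - 6*26 / (10*(10^2 - 1)) = 1 - 156/990 = 0.842424.
Step 4: Under H0, t = rho * sqrt((n-2)/(1-rho^2)) = 4.4222 ~ t(8).
Step 5: Two-sided p-value from the t-distribution with 8 df = 0.002220.
Step 6: alpha = 0.1. reject H0.

rho = 0.8424, p = 0.002220, reject H0 at alpha = 0.1.
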